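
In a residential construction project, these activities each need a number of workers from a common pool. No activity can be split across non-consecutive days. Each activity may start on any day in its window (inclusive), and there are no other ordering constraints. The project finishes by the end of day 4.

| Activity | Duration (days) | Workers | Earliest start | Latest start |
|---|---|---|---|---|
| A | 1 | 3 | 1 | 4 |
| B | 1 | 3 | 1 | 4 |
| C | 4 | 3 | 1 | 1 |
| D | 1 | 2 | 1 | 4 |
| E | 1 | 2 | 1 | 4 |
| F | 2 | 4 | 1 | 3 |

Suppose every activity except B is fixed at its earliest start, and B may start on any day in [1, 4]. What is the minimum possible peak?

14

B@1: d1:17  d2:7  d3:3  d4:3 → peak 17
B@2: d1:14  d2:10  d3:3  d4:3 → peak 14
B@3: d1:14  d2:7  d3:6  d4:3 → peak 14
B@4: d1:14  d2:7  d3:3  d4:6 → peak 14
Best is B@2, peak 14.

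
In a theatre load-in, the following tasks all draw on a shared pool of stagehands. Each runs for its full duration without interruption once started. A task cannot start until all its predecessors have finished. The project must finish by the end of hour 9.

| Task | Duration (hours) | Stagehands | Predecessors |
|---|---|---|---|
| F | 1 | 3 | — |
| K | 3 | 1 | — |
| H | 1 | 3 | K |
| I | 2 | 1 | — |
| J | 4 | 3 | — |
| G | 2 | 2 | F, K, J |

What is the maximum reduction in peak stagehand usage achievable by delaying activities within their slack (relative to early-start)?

4

Early-start peak: h1:8  h2:5  h3:4  h4:6  h5:2  h6:2  h7:0  h8:0  h9:0 ⇒ 8.
Leveled (F@1, K@1, H@6, I@4, J@2, G@7): h1:4  h2:4  h3:4  h4:4  h5:4  h6:3  h7:2  h8:2  h9:0 ⇒ 4.
Reduction 8 − 4 = 4.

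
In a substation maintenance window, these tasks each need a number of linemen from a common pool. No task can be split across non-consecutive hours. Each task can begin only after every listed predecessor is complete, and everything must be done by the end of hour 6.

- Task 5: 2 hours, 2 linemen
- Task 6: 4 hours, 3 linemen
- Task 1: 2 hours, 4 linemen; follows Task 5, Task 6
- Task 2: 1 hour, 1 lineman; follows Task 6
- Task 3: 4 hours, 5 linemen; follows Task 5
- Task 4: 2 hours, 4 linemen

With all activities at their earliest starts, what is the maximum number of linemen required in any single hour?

10

Early-start schedule: Task 5@1, Task 6@1, Task 1@5, Task 2@5, Task 3@3, Task 4@1.
Load per hour: hour 1: 9, hour 2: 9, hour 3: 8, hour 4: 8, hour 5: 10, hour 6: 9.
Peak is 10.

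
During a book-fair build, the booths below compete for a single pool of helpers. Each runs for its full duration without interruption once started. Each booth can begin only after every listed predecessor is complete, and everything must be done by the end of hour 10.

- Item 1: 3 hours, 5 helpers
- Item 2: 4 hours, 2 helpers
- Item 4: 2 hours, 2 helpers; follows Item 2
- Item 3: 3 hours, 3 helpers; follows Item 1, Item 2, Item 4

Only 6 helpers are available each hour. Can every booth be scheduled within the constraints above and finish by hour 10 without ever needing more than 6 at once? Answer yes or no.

no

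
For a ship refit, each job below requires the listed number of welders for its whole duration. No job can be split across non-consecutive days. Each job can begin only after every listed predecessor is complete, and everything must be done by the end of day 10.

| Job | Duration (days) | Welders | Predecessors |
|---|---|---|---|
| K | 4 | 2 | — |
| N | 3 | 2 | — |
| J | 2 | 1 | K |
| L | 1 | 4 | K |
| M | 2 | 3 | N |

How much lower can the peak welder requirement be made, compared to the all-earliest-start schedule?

4

Early-start peak: d1:4  d2:4  d3:4  d4:5  d5:8  d6:1  d7:0  d8:0  d9:0  d10:0 ⇒ 8.
Leveled (K@1, N@1, J@5, L@7, M@5): d1:4  d2:4  d3:4  d4:2  d5:4  d6:4  d7:4  d8:0  d9:0  d10:0 ⇒ 4.
Reduction 8 − 4 = 4.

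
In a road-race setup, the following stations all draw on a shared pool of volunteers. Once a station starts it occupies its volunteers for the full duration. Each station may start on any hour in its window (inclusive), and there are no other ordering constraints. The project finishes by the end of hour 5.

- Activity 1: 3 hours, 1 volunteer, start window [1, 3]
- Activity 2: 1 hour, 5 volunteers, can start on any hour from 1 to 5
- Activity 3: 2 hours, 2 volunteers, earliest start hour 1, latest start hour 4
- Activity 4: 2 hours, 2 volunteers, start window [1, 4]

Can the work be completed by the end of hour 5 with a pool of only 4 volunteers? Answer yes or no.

The minimum achievable peak is 5; 4 < 5, so no feasible schedule stays within the cap.

no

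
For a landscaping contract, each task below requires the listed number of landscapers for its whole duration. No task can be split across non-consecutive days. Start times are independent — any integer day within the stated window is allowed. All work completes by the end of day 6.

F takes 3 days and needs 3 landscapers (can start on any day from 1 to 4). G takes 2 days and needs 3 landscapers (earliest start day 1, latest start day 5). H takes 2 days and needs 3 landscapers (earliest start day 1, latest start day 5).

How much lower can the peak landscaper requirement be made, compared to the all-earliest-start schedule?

Early-start peak: d1:9  d2:9  d3:3  d4:0  d5:0  d6:0 ⇒ 9.
Leveled (F@1, G@1, H@3): d1:6  d2:6  d3:6  d4:3  d5:0  d6:0 ⇒ 6.
Reduction 9 − 6 = 3.

3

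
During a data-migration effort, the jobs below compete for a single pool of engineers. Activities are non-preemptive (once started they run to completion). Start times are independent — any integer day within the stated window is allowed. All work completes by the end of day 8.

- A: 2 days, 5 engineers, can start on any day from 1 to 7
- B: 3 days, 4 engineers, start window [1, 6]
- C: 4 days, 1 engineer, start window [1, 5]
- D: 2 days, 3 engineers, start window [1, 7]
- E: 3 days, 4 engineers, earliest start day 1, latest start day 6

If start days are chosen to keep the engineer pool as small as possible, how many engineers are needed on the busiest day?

Early-start (A@1, B@1, C@1, D@1, E@1) gives peak 17: d1:17  d2:17  d3:9  d4:1  d5:0  d6:0  d7:0  d8:0.
Shift B→3, D→5, E→6.
Schedule A@1, B@3, C@1, D@5, E@6: d1:6  d2:6  d3:5  d4:5  d5:7  d6:7  d7:4  d8:4 — peak 7.

7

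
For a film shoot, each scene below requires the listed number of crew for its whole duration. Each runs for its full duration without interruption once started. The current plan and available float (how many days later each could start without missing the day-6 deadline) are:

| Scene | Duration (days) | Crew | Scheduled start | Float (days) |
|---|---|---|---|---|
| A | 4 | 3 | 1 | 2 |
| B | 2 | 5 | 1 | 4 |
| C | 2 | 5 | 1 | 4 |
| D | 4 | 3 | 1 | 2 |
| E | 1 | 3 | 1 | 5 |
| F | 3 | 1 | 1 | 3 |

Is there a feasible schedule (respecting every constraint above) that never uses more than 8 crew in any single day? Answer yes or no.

no

Total crew member-days = 50; over 6 days the average is 50/6 > 8, so some day must exceed 8.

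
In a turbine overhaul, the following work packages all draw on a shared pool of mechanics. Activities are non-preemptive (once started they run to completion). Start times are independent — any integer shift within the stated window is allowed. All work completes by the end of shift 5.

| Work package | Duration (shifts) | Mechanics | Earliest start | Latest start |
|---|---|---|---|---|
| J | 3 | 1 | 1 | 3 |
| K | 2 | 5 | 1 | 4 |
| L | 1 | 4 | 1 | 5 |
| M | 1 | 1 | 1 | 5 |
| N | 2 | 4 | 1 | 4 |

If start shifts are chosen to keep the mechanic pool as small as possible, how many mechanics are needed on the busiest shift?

Early-start (J@1, K@1, L@1, M@1, N@1) gives peak 15: s1:15  s2:10  s3:1  s4:0  s5:0.
Shift L→3, M→3, N→4.
Schedule J@1, K@1, L@3, M@3, N@4: s1:6  s2:6  s3:6  s4:4  s5:4 — peak 6.
Total mechanic-shifts = 26 over 5 shifts ⇒ peak ≥ ⌈26/5⌉ = 6, so 6 is optimal.

6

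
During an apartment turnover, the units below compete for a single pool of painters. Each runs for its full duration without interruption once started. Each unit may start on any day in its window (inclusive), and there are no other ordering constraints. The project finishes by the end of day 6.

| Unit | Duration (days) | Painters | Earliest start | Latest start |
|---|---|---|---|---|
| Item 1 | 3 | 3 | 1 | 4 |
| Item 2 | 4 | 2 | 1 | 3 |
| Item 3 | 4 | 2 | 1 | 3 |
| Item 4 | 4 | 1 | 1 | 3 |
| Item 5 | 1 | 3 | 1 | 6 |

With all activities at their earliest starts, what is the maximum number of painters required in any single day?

11

Early-start schedule: Item 1@1, Item 2@1, Item 3@1, Item 4@1, Item 5@1.
Load per day: day 1: 11, day 2: 8, day 3: 8, day 4: 5, day 5: 0, day 6: 0.
Peak is 11.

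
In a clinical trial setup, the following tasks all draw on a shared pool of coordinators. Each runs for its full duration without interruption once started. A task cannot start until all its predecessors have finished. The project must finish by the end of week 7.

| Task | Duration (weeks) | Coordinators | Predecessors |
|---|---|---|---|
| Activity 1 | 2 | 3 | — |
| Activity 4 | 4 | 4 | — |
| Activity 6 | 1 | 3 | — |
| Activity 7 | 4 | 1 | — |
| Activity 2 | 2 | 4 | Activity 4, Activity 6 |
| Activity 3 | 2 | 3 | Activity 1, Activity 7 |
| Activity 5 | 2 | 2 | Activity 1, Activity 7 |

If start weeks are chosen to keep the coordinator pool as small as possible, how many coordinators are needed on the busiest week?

9

Early-start (Activity 1@1, Activity 4@1, Activity 6@1, Activity 7@1, Activity 2@5, Activity 3@5, Activity 5@5) gives peak 11: w1:11  w2:8  w3:5  w4:5  w5:9  w6:9  w7:0.
Shift Activity 6→3.
Schedule Activity 1@1, Activity 4@1, Activity 6@3, Activity 7@1, Activity 2@5, Activity 3@5, Activity 5@5: w1:8  w2:8  w3:8  w4:5  w5:9  w6:9  w7:0 — peak 9.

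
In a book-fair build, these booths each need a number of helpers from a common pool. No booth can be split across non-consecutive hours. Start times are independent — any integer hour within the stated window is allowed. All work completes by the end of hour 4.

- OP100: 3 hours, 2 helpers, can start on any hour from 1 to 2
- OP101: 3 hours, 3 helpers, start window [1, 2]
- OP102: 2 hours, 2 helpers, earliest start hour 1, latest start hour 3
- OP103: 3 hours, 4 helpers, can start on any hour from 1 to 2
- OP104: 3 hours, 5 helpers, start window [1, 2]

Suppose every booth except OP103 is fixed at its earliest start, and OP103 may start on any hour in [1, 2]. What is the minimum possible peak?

OP103@1: h1:16  h2:16  h3:14  h4:0 → peak 16
OP103@2: h1:12  h2:16  h3:14  h4:4 → peak 16
Best is OP103@1, peak 16.

16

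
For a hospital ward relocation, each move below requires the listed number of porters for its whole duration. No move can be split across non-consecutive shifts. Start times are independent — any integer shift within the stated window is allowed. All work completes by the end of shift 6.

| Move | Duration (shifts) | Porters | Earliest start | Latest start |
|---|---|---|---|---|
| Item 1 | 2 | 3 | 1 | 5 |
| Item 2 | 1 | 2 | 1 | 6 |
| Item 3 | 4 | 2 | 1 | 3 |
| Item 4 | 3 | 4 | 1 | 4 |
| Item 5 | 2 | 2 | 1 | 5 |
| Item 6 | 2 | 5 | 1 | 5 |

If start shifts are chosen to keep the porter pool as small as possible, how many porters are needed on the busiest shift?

8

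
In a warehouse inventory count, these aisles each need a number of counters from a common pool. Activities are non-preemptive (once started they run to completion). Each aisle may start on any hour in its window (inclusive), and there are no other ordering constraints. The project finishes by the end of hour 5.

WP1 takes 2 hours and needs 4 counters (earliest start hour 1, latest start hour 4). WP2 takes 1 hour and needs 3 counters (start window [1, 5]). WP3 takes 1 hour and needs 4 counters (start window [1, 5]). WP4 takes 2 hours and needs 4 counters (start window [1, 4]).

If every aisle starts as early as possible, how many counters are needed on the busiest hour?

15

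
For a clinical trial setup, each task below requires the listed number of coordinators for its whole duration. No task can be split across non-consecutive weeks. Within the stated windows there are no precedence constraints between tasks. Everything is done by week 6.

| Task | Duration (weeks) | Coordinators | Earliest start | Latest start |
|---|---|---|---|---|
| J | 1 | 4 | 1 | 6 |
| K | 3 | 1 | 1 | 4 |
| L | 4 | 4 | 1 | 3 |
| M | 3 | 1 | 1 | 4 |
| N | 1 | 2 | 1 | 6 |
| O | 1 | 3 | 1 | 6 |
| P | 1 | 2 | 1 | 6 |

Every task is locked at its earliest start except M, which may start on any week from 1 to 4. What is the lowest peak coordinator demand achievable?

M@1: w1:17  w2:6  w3:6  w4:4  w5:0  w6:0 → peak 17
M@2: w1:16  w2:6  w3:6  w4:5  w5:0  w6:0 → peak 16
M@3: w1:16  w2:5  w3:6  w4:5  w5:1  w6:0 → peak 16
M@4: w1:16  w2:5  w3:5  w4:5  w5:1  w6:1 → peak 16
Best is M@2, peak 16.

16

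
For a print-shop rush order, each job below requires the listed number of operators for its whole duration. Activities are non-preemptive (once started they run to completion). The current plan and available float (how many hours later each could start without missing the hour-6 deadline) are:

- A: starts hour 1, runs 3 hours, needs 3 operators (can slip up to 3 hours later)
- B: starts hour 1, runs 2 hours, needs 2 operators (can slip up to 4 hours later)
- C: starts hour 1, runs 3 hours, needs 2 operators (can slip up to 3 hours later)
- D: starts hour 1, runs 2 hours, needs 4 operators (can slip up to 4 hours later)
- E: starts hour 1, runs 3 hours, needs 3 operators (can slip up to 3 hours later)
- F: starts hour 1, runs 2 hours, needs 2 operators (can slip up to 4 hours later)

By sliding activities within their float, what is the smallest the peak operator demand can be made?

7

Early-start (A@1, B@1, C@1, D@1, E@1, F@1) gives peak 16: h1:16  h2:16  h3:8  h4:0  h5:0  h6:0.
Shift D→5, E→4, F→3.
Schedule A@1, B@1, C@1, D@5, E@4, F@3: h1:7  h2:7  h3:7  h4:5  h5:7  h6:7 — peak 7.
Total operator-hours = 40 over 6 hours ⇒ peak ≥ ⌈40/6⌉ = 7, so 7 is optimal.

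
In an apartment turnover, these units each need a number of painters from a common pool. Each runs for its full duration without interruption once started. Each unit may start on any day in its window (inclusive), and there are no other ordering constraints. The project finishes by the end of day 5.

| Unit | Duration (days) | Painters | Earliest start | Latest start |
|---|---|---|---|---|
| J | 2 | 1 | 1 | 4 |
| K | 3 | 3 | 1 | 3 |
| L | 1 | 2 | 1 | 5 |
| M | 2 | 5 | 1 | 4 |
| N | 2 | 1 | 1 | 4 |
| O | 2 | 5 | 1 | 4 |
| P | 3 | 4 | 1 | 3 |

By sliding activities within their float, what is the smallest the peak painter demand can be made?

Early-start (J@1, K@1, L@1, M@1, N@1, O@1, P@1) gives peak 21: d1:21  d2:19  d3:7  d4:0  d5:0.
Shift M→4, N→2, O→4.
Schedule J@1, K@1, L@1, M@4, N@2, O@4, P@1: d1:10  d2:9  d3:8  d4:10  d5:10 — peak 10.
Total painter-days = 47 over 5 days ⇒ peak ≥ ⌈47/5⌉ = 10, so 10 is optimal.

10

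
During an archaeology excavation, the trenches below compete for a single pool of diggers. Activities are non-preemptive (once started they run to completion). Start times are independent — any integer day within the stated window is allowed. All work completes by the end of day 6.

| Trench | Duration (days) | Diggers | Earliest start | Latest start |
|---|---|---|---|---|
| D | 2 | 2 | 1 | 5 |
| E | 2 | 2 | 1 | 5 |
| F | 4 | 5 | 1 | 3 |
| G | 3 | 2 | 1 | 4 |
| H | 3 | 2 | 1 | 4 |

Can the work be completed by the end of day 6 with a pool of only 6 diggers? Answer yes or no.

Total digger-days = 40; over 6 days the average is 40/6 > 6, so some day must exceed 6.

no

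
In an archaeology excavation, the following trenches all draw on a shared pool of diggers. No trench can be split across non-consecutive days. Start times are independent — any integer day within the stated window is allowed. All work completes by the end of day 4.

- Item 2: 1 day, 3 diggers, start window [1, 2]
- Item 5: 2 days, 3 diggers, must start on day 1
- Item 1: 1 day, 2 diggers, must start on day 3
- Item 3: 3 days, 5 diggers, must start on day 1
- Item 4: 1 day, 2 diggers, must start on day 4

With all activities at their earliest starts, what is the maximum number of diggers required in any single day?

11

Early-start schedule: Item 2@1, Item 5@1, Item 1@3, Item 3@1, Item 4@4.
Load per day: day 1: 11, day 2: 8, day 3: 7, day 4: 2.
Peak is 11.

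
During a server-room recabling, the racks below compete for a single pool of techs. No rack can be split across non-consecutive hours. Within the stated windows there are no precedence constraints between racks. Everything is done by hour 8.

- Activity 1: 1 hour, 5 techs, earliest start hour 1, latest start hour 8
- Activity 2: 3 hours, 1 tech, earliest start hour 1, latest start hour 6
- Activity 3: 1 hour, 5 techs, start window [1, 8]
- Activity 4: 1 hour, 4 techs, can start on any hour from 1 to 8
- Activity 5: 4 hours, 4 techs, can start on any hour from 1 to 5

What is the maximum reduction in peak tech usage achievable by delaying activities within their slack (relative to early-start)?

14

Early-start peak: h1:19  h2:5  h3:5  h4:4  h5:0  h6:0  h7:0  h8:0 ⇒ 19.
Leveled (Activity 1@1, Activity 2@2, Activity 3@6, Activity 4@7, Activity 5@2): h1:5  h2:5  h3:5  h4:5  h5:4  h6:5  h7:4  h8:0 ⇒ 5.
Reduction 19 − 5 = 14.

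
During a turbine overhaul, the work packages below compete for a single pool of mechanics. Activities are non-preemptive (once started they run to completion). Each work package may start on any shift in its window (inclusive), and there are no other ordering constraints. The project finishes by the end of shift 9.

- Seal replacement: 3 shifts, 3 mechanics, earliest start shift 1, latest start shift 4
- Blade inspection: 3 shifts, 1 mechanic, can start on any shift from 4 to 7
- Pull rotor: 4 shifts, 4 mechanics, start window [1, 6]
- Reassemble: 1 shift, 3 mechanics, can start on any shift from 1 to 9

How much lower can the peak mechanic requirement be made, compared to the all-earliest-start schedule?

5

Early-start peak: s1:10  s2:7  s3:7  s4:5  s5:1  s6:1  s7:0  s8:0  s9:0 ⇒ 10.
Leveled (Seal replacement@1, Blade inspection@4, Pull rotor@4, Reassemble@8): s1:3  s2:3  s3:3  s4:5  s5:5  s6:5  s7:4  s8:3  s9:0 ⇒ 5.
Reduction 10 − 5 = 5.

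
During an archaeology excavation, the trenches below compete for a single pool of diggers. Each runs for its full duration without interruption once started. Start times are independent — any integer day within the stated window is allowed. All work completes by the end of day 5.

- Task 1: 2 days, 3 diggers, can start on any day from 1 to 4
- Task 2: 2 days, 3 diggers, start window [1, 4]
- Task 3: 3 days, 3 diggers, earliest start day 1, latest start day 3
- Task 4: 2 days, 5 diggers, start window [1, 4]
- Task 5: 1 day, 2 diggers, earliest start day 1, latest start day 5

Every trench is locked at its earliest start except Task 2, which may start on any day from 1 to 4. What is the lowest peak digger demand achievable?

13

Task 2@1: d1:16  d2:14  d3:3  d4:0  d5:0 → peak 16
Task 2@2: d1:13  d2:14  d3:6  d4:0  d5:0 → peak 14
Task 2@3: d1:13  d2:11  d3:6  d4:3  d5:0 → peak 13
Task 2@4: d1:13  d2:11  d3:3  d4:3  d5:3 → peak 13
Best is Task 2@3, peak 13.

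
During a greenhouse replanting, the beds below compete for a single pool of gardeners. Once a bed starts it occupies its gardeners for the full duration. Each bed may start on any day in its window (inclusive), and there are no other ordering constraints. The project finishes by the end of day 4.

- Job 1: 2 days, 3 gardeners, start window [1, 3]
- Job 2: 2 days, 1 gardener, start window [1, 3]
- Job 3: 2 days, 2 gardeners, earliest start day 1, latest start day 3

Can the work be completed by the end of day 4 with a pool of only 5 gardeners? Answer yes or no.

Schedule Job 1@1, Job 2@3, Job 3@3: d1:3  d2:3  d3:3  d4:3 — peak 3 ≤ 5.

yes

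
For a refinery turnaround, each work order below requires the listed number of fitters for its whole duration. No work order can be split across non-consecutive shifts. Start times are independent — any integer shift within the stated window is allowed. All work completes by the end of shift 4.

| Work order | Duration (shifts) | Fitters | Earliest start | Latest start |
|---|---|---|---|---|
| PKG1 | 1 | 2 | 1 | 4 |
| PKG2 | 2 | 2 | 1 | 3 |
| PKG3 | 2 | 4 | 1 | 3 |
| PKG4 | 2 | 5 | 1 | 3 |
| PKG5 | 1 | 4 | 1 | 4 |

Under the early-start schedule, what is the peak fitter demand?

Early-start schedule: PKG1@1, PKG2@1, PKG3@1, PKG4@1, PKG5@1.
Load per shift: shift 1: 17, shift 2: 11, shift 3: 0, shift 4: 0.
Peak is 17.

17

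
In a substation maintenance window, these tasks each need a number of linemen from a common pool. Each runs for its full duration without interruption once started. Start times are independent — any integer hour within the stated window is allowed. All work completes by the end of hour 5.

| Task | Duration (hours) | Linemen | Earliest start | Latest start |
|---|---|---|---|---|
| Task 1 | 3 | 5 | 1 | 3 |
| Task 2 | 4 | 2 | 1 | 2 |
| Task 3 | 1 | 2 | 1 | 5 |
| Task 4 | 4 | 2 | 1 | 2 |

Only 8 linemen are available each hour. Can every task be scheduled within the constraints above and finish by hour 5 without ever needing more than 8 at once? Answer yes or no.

no

The minimum achievable peak is 9; 8 < 9, so no feasible schedule stays within the cap.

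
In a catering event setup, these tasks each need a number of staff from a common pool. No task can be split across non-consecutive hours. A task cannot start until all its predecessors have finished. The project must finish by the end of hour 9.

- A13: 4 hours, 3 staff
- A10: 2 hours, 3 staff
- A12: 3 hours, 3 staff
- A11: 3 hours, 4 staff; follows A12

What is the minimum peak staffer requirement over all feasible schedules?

6

Early-start (A13@1, A10@1, A12@1, A11@4) gives peak 9: h1:9  h2:9  h3:6  h4:7  h5:4  h6:4  h7:0  h8:0  h9:0.
Shift A12→3, A11→6.
Schedule A13@1, A10@1, A12@3, A11@6: h1:6  h2:6  h3:6  h4:6  h5:3  h6:4  h7:4  h8:4  h9:0 — peak 6.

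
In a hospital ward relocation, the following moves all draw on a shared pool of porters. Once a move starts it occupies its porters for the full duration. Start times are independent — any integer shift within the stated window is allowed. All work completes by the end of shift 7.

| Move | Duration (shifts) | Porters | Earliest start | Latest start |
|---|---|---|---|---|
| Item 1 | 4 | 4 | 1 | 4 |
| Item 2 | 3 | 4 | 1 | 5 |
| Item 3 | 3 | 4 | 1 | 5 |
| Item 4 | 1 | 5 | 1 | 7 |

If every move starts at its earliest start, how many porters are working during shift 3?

12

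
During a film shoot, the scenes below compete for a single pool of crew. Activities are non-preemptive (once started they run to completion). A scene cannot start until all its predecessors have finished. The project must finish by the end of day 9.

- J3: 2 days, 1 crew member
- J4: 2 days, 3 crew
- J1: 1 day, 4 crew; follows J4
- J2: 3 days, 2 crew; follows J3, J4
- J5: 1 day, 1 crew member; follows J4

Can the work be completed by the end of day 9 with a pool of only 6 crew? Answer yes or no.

yes

Schedule J3@1, J4@1, J1@3, J2@4, J5@4: d1:4  d2:4  d3:4  d4:3  d5:2  d6:2  d7:0  d8:0  d9:0 — peak 4 ≤ 6.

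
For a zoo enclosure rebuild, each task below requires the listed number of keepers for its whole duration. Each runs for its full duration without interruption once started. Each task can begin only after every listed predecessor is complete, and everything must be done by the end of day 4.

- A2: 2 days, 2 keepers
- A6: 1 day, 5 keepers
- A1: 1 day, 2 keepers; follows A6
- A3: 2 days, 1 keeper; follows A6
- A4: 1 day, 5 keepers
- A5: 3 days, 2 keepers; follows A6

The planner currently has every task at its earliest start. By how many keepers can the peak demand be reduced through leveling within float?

5

Early-start peak: d1:12  d2:7  d3:3  d4:2 ⇒ 12.
Leveled (A2@1, A6@1, A1@2, A3@2, A4@4, A5@2): d1:7  d2:7  d3:3  d4:7 ⇒ 7.
Reduction 12 − 7 = 5.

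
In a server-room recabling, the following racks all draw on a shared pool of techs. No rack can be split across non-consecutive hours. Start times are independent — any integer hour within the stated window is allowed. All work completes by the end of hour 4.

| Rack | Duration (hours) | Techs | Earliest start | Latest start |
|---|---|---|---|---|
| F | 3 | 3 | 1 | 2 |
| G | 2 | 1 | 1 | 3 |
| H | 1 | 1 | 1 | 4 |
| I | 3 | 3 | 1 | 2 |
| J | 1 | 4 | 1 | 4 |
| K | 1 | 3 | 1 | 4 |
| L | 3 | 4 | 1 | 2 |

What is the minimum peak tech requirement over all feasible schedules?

Early-start (F@1, G@1, H@1, I@1, J@1, K@1, L@1) gives peak 19: h1:19  h2:11  h3:10  h4:0.
Shift J→4, L→2.
Schedule F@1, G@1, H@1, I@1, J@4, K@1, L@2: h1:11  h2:11  h3:10  h4:8 — peak 11.

11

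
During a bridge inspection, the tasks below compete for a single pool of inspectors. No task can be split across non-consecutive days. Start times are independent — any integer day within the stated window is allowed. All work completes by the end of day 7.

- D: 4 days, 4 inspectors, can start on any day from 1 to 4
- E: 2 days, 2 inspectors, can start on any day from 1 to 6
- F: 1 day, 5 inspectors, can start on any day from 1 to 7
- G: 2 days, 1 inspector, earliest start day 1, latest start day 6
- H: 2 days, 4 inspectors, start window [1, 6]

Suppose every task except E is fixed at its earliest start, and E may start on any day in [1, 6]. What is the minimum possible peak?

14

E@1: d1:16  d2:11  d3:4  d4:4  d5:0  d6:0  d7:0 → peak 16
E@2: d1:14  d2:11  d3:6  d4:4  d5:0  d6:0  d7:0 → peak 14
E@3: d1:14  d2:9  d3:6  d4:6  d5:0  d6:0  d7:0 → peak 14
E@4: d1:14  d2:9  d3:4  d4:6  d5:2  d6:0  d7:0 → peak 14
E@5: d1:14  d2:9  d3:4  d4:4  d5:2  d6:2  d7:0 → peak 14
E@6: d1:14  d2:9  d3:4  d4:4  d5:0  d6:2  d7:2 → peak 14
Best is E@2, peak 14.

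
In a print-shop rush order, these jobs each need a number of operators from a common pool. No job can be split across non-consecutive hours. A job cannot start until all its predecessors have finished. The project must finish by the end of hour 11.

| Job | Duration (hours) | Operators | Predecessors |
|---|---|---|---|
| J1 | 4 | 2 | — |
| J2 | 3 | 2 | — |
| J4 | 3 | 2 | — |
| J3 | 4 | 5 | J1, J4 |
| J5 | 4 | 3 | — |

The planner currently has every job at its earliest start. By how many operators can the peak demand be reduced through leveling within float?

4

Early-start peak: h1:9  h2:9  h3:9  h4:5  h5:5  h6:5  h7:5  h8:5  h9:0  h10:0  h11:0 ⇒ 9.
Leveled (J1@1, J2@1, J4@5, J3@8, J5@4): h1:4  h2:4  h3:4  h4:5  h5:5  h6:5  h7:5  h8:5  h9:5  h10:5  h11:5 ⇒ 5.
Reduction 9 − 5 = 4.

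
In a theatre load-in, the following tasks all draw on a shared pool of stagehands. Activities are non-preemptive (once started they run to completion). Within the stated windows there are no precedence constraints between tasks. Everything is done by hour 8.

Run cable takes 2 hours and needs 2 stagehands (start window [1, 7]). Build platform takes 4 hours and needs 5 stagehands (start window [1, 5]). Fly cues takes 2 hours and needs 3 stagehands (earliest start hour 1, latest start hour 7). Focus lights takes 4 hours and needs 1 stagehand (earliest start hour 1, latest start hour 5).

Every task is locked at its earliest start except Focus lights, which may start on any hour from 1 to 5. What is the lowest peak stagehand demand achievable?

Focus lights@1: h1:11  h2:11  h3:6  h4:6  h5:0  h6:0  h7:0  h8:0 → peak 11
Focus lights@2: h1:10  h2:11  h3:6  h4:6  h5:1  h6:0  h7:0  h8:0 → peak 11
Focus lights@3: h1:10  h2:10  h3:6  h4:6  h5:1  h6:1  h7:0  h8:0 → peak 10
Focus lights@4: h1:10  h2:10  h3:5  h4:6  h5:1  h6:1  h7:1  h8:0 → peak 10
Focus lights@5: h1:10  h2:10  h3:5  h4:5  h5:1  h6:1  h7:1  h8:1 → peak 10
Best is Focus lights@3, peak 10.

10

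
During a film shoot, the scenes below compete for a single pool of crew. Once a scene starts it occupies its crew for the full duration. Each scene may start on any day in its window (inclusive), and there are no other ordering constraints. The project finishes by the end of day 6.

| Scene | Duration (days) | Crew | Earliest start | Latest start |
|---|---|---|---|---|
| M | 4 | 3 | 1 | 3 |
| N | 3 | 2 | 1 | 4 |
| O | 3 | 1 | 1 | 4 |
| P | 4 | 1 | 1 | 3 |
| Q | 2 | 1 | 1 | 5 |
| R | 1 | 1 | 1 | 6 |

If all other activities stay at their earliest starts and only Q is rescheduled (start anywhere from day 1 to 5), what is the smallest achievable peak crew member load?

8

Q@1: d1:9  d2:8  d3:7  d4:4  d5:0  d6:0 → peak 9
Q@2: d1:8  d2:8  d3:8  d4:4  d5:0  d6:0 → peak 8
Q@3: d1:8  d2:7  d3:8  d4:5  d5:0  d6:0 → peak 8
Q@4: d1:8  d2:7  d3:7  d4:5  d5:1  d6:0 → peak 8
Q@5: d1:8  d2:7  d3:7  d4:4  d5:1  d6:1 → peak 8
Best is Q@2, peak 8.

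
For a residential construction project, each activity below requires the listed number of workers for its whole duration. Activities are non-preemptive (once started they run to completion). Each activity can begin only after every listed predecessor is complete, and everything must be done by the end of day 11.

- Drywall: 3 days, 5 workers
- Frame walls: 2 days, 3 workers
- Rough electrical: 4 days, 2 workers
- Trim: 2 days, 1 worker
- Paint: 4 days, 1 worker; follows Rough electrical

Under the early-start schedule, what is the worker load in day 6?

At early start, day 6 has: Paint.
Demand: 1 = 1.

1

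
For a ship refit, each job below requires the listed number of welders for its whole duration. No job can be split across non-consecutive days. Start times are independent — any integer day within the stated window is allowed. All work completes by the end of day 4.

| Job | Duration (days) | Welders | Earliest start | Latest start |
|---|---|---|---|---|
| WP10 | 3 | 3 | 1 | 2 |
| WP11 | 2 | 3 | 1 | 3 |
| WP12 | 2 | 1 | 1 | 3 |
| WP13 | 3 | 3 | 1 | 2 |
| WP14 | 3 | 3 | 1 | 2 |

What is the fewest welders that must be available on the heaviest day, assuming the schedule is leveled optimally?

Early-start (WP10@1, WP11@1, WP12@1, WP13@1, WP14@1) gives peak 13: d1:13  d2:13  d3:9  d4:0.
Shift WP12→3.
Schedule WP10@1, WP11@1, WP12@3, WP13@1, WP14@1: d1:12  d2:12  d3:10  d4:1 — peak 12.

12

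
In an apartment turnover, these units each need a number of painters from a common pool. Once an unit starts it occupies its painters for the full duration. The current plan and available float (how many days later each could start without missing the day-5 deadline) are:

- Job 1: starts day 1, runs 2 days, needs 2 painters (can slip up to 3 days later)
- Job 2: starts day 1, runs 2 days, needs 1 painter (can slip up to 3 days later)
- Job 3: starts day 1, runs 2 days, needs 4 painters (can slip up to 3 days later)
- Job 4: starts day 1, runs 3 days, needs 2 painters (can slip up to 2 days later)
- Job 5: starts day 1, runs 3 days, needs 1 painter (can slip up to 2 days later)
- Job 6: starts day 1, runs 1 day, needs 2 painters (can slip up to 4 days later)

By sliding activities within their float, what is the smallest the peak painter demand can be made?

Early-start (Job 1@1, Job 2@1, Job 3@1, Job 4@1, Job 5@1, Job 6@1) gives peak 12: d1:12  d2:10  d3:3  d4:0  d5:0.
Shift Job 3→4, Job 5→3, Job 6→3.
Schedule Job 1@1, Job 2@1, Job 3@4, Job 4@1, Job 5@3, Job 6@3: d1:5  d2:5  d3:5  d4:5  d5:5 — peak 5.
Total painter-days = 25 over 5 days ⇒ peak ≥ ⌈25/5⌉ = 5, so 5 is optimal.

5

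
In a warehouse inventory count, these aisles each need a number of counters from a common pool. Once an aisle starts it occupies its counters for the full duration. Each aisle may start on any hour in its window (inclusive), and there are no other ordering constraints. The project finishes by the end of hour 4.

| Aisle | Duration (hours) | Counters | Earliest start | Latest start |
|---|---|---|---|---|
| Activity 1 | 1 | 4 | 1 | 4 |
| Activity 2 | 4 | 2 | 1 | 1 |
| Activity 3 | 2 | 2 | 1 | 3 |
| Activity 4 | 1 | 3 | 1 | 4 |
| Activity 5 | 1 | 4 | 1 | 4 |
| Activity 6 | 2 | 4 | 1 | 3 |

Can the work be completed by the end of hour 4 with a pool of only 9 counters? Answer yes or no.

Schedule Activity 1@1, Activity 2@1, Activity 3@1, Activity 4@3, Activity 5@2, Activity 6@3: h1:8  h2:8  h3:9  h4:6 — peak 9 ≤ 9.

yes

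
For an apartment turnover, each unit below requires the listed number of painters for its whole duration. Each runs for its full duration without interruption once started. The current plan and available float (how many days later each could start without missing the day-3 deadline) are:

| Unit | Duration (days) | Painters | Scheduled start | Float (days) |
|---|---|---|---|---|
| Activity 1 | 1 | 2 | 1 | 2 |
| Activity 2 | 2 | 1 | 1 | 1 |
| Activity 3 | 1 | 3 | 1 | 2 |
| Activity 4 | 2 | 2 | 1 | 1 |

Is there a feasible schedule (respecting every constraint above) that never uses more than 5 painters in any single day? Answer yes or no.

yes

Schedule Activity 1@1, Activity 2@2, Activity 3@3, Activity 4@1: d1:4  d2:3  d3:4 — peak 4 ≤ 5.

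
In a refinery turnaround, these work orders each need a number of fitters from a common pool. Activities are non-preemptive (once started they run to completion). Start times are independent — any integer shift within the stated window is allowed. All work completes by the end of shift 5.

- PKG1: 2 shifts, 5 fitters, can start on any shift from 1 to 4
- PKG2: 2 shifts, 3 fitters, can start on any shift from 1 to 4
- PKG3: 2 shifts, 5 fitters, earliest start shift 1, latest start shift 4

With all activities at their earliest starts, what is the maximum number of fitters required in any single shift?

13

Early-start schedule: PKG1@1, PKG2@1, PKG3@1.
Load per shift: shift 1: 13, shift 2: 13, shift 3: 0, shift 4: 0, shift 5: 0.
Peak is 13.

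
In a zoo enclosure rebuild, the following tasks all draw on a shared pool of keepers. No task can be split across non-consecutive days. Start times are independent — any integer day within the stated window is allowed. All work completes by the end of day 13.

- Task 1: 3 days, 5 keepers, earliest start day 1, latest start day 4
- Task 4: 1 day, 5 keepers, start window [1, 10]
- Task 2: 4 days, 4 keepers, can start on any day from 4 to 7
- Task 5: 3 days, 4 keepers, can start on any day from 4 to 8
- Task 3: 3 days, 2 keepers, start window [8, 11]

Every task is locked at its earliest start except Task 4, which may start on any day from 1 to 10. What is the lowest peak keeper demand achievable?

8

Task 4@1: d1:10  d2:5  d3:5  d4:8  d5:8  d6:8  d7:4  d8:2  d9:2  d10:2  d11:0  d12:0  d13:0 → peak 10
Task 4@2: d1:5  d2:10  d3:5  d4:8  d5:8  d6:8  d7:4  d8:2  d9:2  d10:2  d11:0  d12:0  d13:0 → peak 10
Task 4@3: d1:5  d2:5  d3:10  d4:8  d5:8  d6:8  d7:4  d8:2  d9:2  d10:2  d11:0  d12:0  d13:0 → peak 10
Task 4@4: d1:5  d2:5  d3:5  d4:13  d5:8  d6:8  d7:4  d8:2  d9:2  d10:2  d11:0  d12:0  d13:0 → peak 13
Task 4@5: d1:5  d2:5  d3:5  d4:8  d5:13  d6:8  d7:4  d8:2  d9:2  d10:2  d11:0  d12:0  d13:0 → peak 13
Task 4@6: d1:5  d2:5  d3:5  d4:8  d5:8  d6:13  d7:4  d8:2  d9:2  d10:2  d11:0  d12:0  d13:0 → peak 13
Task 4@7: d1:5  d2:5  d3:5  d4:8  d5:8  d6:8  d7:9  d8:2  d9:2  d10:2  d11:0  d12:0  d13:0 → peak 9
Task 4@8: d1:5  d2:5  d3:5  d4:8  d5:8  d6:8  d7:4  d8:7  d9:2  d10:2  d11:0  d12:0  d13:0 → peak 8
Task 4@9: d1:5  d2:5  d3:5  d4:8  d5:8  d6:8  d7:4  d8:2  d9:7  d10:2  d11:0  d12:0  d13:0 → peak 8
Task 4@10: d1:5  d2:5  d3:5  d4:8  d5:8  d6:8  d7:4  d8:2  d9:2  d10:7  d11:0  d12:0  d13:0 → peak 8
Best is Task 4@8, peak 8.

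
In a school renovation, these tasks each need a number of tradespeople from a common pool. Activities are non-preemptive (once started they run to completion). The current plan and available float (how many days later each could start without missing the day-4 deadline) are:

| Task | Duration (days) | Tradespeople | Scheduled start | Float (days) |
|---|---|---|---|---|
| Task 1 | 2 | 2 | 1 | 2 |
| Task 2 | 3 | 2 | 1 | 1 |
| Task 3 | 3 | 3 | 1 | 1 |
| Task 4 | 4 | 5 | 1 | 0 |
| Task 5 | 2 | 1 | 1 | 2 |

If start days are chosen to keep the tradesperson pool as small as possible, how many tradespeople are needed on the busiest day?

12

Early-start (Task 1@1, Task 2@1, Task 3@1, Task 4@1, Task 5@1) gives peak 13: d1:13  d2:13  d3:10  d4:5.
Shift Task 5→3.
Schedule Task 1@1, Task 2@1, Task 3@1, Task 4@1, Task 5@3: d1:12  d2:12  d3:11  d4:6 — peak 12.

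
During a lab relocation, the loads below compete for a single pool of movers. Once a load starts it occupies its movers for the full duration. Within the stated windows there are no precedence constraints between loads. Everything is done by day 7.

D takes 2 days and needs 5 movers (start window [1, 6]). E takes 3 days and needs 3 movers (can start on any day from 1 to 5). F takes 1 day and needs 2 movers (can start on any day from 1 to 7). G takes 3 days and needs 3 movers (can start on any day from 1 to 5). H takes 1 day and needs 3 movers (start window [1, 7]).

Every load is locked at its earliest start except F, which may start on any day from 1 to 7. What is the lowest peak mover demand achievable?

14

F@1: d1:16  d2:11  d3:6  d4:0  d5:0  d6:0  d7:0 → peak 16
F@2: d1:14  d2:13  d3:6  d4:0  d5:0  d6:0  d7:0 → peak 14
F@3: d1:14  d2:11  d3:8  d4:0  d5:0  d6:0  d7:0 → peak 14
F@4: d1:14  d2:11  d3:6  d4:2  d5:0  d6:0  d7:0 → peak 14
F@5: d1:14  d2:11  d3:6  d4:0  d5:2  d6:0  d7:0 → peak 14
F@6: d1:14  d2:11  d3:6  d4:0  d5:0  d6:2  d7:0 → peak 14
F@7: d1:14  d2:11  d3:6  d4:0  d5:0  d6:0  d7:2 → peak 14
Best is F@2, peak 14.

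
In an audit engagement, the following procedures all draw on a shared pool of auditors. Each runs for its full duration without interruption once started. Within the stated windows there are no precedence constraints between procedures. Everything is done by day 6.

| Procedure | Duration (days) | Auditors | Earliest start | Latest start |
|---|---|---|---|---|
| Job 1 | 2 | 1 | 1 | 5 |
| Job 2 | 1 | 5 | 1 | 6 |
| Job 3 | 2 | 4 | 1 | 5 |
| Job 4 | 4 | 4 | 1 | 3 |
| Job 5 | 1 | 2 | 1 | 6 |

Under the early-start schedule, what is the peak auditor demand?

Early-start schedule: Job 1@1, Job 2@1, Job 3@1, Job 4@1, Job 5@1.
Load per day: day 1: 16, day 2: 9, day 3: 4, day 4: 4, day 5: 0, day 6: 0.
Peak is 16.

16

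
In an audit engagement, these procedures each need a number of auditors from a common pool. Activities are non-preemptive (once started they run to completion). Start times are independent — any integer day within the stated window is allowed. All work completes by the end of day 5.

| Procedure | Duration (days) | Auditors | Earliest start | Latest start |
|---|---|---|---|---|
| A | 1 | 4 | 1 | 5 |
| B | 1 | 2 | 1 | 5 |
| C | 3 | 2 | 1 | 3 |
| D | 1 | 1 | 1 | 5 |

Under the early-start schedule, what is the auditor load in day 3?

At early start, day 3 has: C.
Demand: 2 = 2.

2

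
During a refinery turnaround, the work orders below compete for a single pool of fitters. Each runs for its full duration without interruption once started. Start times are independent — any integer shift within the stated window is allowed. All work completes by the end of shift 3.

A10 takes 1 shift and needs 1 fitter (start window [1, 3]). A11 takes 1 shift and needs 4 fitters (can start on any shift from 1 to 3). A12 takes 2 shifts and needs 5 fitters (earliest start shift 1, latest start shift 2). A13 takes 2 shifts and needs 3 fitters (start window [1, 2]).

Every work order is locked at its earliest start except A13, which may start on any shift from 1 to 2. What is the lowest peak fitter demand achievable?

10

A13@1: s1:13  s2:8  s3:0 → peak 13
A13@2: s1:10  s2:8  s3:3 → peak 10
Best is A13@2, peak 10.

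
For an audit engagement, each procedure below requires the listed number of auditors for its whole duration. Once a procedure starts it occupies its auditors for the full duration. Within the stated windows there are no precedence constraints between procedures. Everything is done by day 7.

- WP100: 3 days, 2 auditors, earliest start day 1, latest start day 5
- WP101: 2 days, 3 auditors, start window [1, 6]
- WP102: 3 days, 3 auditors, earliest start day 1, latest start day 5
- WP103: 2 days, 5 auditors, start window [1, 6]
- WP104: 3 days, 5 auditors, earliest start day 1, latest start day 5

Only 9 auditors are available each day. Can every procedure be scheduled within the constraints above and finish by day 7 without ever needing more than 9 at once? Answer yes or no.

Schedule WP100@1, WP101@1, WP102@4, WP103@3, WP104@5: d1:5  d2:5  d3:7  d4:8  d5:8  d6:8  d7:5 — peak 8 ≤ 9.

yes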